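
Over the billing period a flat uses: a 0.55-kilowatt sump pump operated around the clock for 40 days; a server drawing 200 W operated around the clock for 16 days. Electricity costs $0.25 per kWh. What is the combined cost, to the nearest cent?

sump pump: Runtime = 24 h × 40 = 960 h
sump pump: 0.55 kW × 960 h = 528 kWh
server: Runtime = 24 h × 16 = 384 h
server: 0.2 kW × 384 h = 76.8 kWh
Total energy = 604.8 kWh
Cost = 604.8 × $0.25 = $151.20

$151.20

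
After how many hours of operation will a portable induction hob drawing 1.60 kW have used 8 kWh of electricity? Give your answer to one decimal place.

5.0 h

Hours = 8 kWh ÷ 1.6 kW = 5.0 h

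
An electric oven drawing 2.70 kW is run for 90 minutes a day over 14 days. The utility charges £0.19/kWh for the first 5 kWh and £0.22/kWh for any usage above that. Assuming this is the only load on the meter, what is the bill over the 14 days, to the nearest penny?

£12.32

Runtime = 90 min × 14 = 1260 min = 21 h
Energy = 2.7 kW × 21 h = 56.7 kWh
Tier 1 (0–5 kWh): 5 × £0.19 = £0.95
Above 5 kWh: 51.7 × £0.22 = £11.374
Bill = £12.32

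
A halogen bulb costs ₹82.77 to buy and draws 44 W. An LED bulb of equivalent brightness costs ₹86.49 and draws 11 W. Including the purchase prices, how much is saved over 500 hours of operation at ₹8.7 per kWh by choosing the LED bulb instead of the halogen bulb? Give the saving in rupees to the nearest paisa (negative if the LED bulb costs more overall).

halogen bulb: ₹82.77 + (44/1000) kW × 500 h × ₹8.7 = ₹82.77 + ₹191.4 = ₹274.17
LED bulb: ₹86.49 + (11/1000) kW × 500 h × ₹8.7 = ₹86.49 + ₹47.85 = ₹134.34
Saving = ₹274.17 − ₹134.34 = ₹139.83

₹139.83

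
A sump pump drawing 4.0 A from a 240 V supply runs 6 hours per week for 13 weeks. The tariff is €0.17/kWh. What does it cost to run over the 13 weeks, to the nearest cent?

€12.73

Power = 4.0 A × 240 V = 960 W = 0.96 kW
Runtime = 6 h/week × 13 weeks = 78 h
Energy = 0.96 kW × 78 h = 74.88 kWh
Cost = 74.88 kWh × €0.17/kWh = €12.73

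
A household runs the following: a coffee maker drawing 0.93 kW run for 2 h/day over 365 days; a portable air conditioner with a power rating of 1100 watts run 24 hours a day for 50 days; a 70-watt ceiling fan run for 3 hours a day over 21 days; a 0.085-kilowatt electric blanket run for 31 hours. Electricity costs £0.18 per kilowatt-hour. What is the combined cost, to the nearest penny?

coffee maker: Runtime = 2 h/day × 365 days = 730 h
coffee maker: 0.93 kW × 730 h = 678.9 kWh
portable air conditioner: Runtime = 24 h × 50 = 1200 h
portable air conditioner: 1.1 kW × 1200 h = 1320 kWh
ceiling fan: Runtime = 3 h/day × 21 days = 63 h
ceiling fan: 0.07 kW × 63 h = 4.41 kWh
electric blanket: 0.085 kW × 31 h = 2.635 kWh
Total energy = 2005.945 kWh
Cost = 2005.945 × £0.18 = £361.07

£361.07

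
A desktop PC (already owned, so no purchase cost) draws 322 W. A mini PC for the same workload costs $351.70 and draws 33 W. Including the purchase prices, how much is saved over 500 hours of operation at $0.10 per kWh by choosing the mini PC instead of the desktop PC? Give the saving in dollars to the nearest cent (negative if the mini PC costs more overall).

-$337.25

desktop PC: $0.00 + (322/1000) kW × 500 h × $0.10 = $0.00 + $16.1 = $16.1
mini PC: $351.70 + (33/1000) kW × 500 h × $0.10 = $351.70 + $1.65 = $353.35
Saving = $16.1 − $353.35 = −$337.25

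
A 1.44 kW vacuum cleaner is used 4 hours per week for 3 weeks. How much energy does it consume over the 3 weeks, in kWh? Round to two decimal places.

Runtime = 4 h/week × 3 weeks = 12 h
Energy = 1.44 kW × 12 h = 17.28 kWh

17.28 kWh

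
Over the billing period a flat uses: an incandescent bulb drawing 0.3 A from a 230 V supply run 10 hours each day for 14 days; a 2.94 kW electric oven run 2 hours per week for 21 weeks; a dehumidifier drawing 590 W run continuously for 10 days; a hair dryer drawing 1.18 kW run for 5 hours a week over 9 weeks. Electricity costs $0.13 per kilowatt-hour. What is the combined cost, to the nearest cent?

incandescent bulb: Power = 0.3 A × 230 V = 69 W = 0.069 kW
incandescent bulb: Runtime = 10 h/day × 14 days = 140 h
incandescent bulb: 0.069 kW × 140 h = 9.66 kWh
electric oven: Runtime = 2 h/week × 21 weeks = 42 h
electric oven: 2.94 kW × 42 h = 123.48 kWh
dehumidifier: Runtime = 24 h × 10 = 240 h
dehumidifier: 0.59 kW × 240 h = 141.6 kWh
hair dryer: Runtime = 5 h/week × 9 weeks = 45 h
hair dryer: 1.18 kW × 45 h = 53.1 kWh
Total energy = 327.84 kWh
Cost = 327.84 × $0.13 = $42.62

$42.62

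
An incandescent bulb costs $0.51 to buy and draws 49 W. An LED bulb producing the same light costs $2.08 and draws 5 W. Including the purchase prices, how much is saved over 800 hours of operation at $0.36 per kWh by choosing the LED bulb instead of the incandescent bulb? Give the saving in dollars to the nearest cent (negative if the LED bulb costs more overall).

$11.10

incandescent bulb: $0.51 + (49/1000) kW × 800 h × $0.36 = $0.51 + $14.112 = $14.622
LED bulb: $2.08 + (5/1000) kW × 800 h × $0.36 = $2.08 + $1.44 = $3.52
Saving = $14.622 − $3.52 = $11.102 → $11.10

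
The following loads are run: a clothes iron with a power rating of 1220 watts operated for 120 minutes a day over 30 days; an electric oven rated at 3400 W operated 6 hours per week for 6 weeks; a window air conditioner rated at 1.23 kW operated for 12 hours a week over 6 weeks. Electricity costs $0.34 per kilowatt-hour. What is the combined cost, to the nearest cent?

clothes iron: Runtime = 120 min × 30 = 3600 min = 60 h
clothes iron: 1.22 kW × 60 h = 73.2 kWh
electric oven: Runtime = 6 h/week × 6 weeks = 36 h
electric oven: 3.4 kW × 36 h = 122.4 kWh
window air conditioner: Runtime = 12 h/week × 6 weeks = 72 h
window air conditioner: 1.23 kW × 72 h = 88.56 kWh
Total energy = 284.16 kWh
Cost = 284.16 × $0.34 = $96.61

$96.61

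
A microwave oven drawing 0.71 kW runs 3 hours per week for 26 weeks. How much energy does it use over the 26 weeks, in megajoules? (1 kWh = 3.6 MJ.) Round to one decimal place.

Runtime = 3 h/week × 26 weeks = 78 h
Energy = 0.71 kW × 78 h = 55.38 kWh
= 55.38 × 3.6 MJ = 199.4 MJ

199.4 MJ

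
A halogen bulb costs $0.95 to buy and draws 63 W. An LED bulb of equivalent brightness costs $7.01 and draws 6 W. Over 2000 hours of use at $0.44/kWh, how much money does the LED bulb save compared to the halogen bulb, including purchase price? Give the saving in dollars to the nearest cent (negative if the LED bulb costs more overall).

halogen bulb: $0.95 + (63/1000) kW × 2000 h × $0.44 = $0.95 + $55.44 = $56.39
LED bulb: $7.01 + (6/1000) kW × 2000 h × $0.44 = $7.01 + $5.28 = $12.29
Saving = $56.39 − $12.29 = $44.1

$44.10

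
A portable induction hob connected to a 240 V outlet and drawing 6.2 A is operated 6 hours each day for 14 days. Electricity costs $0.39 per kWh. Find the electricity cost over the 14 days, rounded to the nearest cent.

$48.75

Power = 6.2 A × 240 V = 1488 W = 1.488 kW
Runtime = 6 h/day × 14 days = 84 h
Energy = 1.488 kW × 84 h = 124.992 kWh
Cost = 124.992 kWh × $0.39/kWh = $48.75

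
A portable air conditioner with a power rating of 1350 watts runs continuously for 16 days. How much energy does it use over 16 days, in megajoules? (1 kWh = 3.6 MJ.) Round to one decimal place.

1866.2 MJ

Runtime = 24 h × 16 = 384 h
Energy = 1.35 kW × 384 h = 518.4 kWh
= 518.4 × 3.6 MJ = 1866.2 MJ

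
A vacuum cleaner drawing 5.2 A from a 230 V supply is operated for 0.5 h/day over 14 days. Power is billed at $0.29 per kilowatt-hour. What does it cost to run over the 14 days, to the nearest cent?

Power = 5.2 A × 230 V = 1196 W = 1.196 kW
Runtime = 0.5 h/day × 14 days = 7 h
Energy = 1.196 kW × 7 h = 8.372 kWh
Cost = 8.372 kWh × $0.29/kWh = $2.43

$2.43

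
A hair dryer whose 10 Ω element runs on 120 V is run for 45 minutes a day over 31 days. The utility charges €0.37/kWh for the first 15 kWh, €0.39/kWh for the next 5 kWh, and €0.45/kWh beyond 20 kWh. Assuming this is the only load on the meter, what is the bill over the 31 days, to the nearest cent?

€13.57

Power = V²/R = 120²/10 = 1440 W = 1.44 kW
Runtime = 45 min × 31 = 1395 min = 23.25 h
Energy = 1.44 kW × 23.25 h = 33.48 kWh
Tier 1 (0–15 kWh): 15 × €0.37 = €5.55
Tier 2 (15–20 kWh): 5 × €0.39 = €1.95
Above 20 kWh: 13.48 × €0.45 = €6.066
Bill = €13.57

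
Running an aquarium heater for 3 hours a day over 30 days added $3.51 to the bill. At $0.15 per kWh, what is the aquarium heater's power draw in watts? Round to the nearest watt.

Energy = $3.51 ÷ $0.15/kWh = 23.4 kWh
Runtime = 3 h/day × 30 days = 90 h
Power = 23.4 kWh ÷ 90 h = 0.26 kW = 260 W

260 W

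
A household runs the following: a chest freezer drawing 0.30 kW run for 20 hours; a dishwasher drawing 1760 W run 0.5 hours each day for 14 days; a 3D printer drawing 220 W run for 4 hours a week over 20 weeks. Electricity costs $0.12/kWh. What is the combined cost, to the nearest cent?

chest freezer: 0.3 kW × 20 h = 6 kWh
dishwasher: Runtime = 0.5 h/day × 14 days = 7 h
dishwasher: 1.76 kW × 7 h = 12.32 kWh
3D printer: Runtime = 4 h/week × 20 weeks = 80 h
3D printer: 0.22 kW × 80 h = 17.6 kWh
Total energy = 35.92 kWh
Cost = 35.92 × $0.12 = $4.31

$4.31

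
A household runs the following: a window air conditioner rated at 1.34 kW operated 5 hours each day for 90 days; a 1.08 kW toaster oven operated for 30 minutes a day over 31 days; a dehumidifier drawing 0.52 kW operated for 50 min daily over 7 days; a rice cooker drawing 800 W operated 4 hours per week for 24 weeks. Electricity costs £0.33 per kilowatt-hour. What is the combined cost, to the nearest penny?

window air conditioner: Runtime = 5 h/day × 90 days = 450 h
window air conditioner: 1.34 kW × 450 h = 603 kWh
toaster oven: Runtime = 30 min × 31 = 930 min = 15.5 h
toaster oven: 1.08 kW × 15.5 h = 16.74 kWh
dehumidifier: Runtime = 50 min × 7 = 350 min = 5.833333… h
dehumidifier: 0.52 kW × 5.833333… h = 3.033333… kWh
rice cooker: Runtime = 4 h/week × 24 weeks = 96 h
rice cooker: 0.8 kW × 96 h = 76.8 kWh
Total energy = 699.573333… kWh
Cost = 699.573333… × £0.33 = £230.86

£230.86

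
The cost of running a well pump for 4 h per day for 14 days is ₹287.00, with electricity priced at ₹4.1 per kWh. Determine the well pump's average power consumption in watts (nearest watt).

1250 W

Energy = ₹287.00 ÷ ₹4.1/kWh = 70 kWh
Runtime = 4 h/day × 14 days = 56 h
Power = 70 kWh ÷ 56 h = 1.25 kW = 1250 W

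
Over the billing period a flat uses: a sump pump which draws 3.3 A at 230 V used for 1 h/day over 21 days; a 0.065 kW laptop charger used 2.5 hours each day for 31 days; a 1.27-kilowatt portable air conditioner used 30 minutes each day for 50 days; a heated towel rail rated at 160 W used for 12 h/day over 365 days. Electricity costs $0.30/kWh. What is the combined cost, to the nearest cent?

$226.06

sump pump: Power = 3.3 A × 230 V = 759 W = 0.759 kW
sump pump: Runtime = 1 h/day × 21 days = 21 h
sump pump: 0.759 kW × 21 h = 15.939 kWh
laptop charger: Runtime = 2.5 h/day × 31 days = 77.5 h
laptop charger: 0.065 kW × 77.5 h = 5.0375 kWh
portable air conditioner: Runtime = 30 min × 50 = 1500 min = 25 h
portable air conditioner: 1.27 kW × 25 h = 31.75 kWh
heated towel rail: Runtime = 12 h/day × 365 days = 4380 h
heated towel rail: 0.16 kW × 4380 h = 700.8 kWh
Total energy = 753.5265 kWh
Cost = 753.5265 × $0.30 = $226.06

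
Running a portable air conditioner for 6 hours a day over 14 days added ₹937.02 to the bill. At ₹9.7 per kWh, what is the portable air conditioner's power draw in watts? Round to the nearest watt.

Energy = ₹937.02 ÷ ₹9.7/kWh = 96.6 kWh
Runtime = 6 h/day × 14 days = 84 h
Power = 96.6 kWh ÷ 84 h = 1.15 kW = 1150 W

1150 W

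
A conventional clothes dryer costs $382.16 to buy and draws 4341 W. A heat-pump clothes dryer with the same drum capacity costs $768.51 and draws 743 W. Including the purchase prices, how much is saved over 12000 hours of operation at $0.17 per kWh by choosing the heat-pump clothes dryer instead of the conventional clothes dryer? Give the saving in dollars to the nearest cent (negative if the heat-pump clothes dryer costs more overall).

conventional clothes dryer: $382.16 + (4341/1000) kW × 12000 h × $0.17 = $382.16 + $8855.64 = $9237.8
heat-pump clothes dryer: $768.51 + (743/1000) kW × 12000 h × $0.17 = $768.51 + $1515.72 = $2284.23
Saving = $9237.8 − $2284.23 = $6953.57

$6953.57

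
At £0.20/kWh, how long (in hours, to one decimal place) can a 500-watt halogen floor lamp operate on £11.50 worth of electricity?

Energy available = £11.50 ÷ £0.20/kWh = 57.5 kWh
Hours = 57.5 kWh ÷ 0.5 kW = 115.0 h

115.0 h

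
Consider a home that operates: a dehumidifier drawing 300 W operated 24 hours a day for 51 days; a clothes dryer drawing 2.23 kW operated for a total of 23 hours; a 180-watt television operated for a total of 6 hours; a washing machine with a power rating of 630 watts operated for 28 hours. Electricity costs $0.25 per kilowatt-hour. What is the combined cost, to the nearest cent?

$109.30

dehumidifier: Runtime = 24 h × 51 = 1224 h
dehumidifier: 0.3 kW × 1224 h = 367.2 kWh
clothes dryer: 2.23 kW × 23 h = 51.29 kWh
television: 0.18 kW × 6 h = 1.08 kWh
washing machine: 0.63 kW × 28 h = 17.64 kWh
Total energy = 437.21 kWh
Cost = 437.21 × $0.25 = $109.30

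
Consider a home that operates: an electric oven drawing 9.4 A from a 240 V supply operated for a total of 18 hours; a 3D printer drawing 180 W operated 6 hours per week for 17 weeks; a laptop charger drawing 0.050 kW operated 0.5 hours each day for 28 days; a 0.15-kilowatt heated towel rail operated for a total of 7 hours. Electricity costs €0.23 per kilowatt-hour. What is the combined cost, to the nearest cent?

electric oven: Power = 9.4 A × 240 V = 2256 W = 2.256 kW
electric oven: 2.256 kW × 18 h = 40.608 kWh
3D printer: Runtime = 6 h/week × 17 weeks = 102 h
3D printer: 0.18 kW × 102 h = 18.36 kWh
laptop charger: Runtime = 0.5 h/day × 28 days = 14 h
laptop charger: 0.05 kW × 14 h = 0.7 kWh
heated towel rail: 0.15 kW × 7 h = 1.05 kWh
Total energy = 60.718 kWh
Cost = 60.718 × €0.23 = €13.97

€13.97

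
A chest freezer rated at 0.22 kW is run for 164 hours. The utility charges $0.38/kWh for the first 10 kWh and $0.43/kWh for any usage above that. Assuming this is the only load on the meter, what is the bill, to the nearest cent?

Energy = 0.22 kW × 164 h = 36.08 kWh
Tier 1 (0–10 kWh): 10 × $0.38 = $3.8
Above 10 kWh: 26.08 × $0.43 = $11.2144
Bill = $15.01

$15.01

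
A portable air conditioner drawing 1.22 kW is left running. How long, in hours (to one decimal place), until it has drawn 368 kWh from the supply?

301.6 h

Hours = 368 kWh ÷ 1.22 kW = 301.6 h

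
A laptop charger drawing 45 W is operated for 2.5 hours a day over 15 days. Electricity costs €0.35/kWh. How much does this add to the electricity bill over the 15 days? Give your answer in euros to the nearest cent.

Runtime = 2.5 h/day × 15 days = 37.5 h
Energy = 0.045 kW × 37.5 h = 1.6875 kWh
Cost = 1.6875 kWh × €0.35/kWh = €0.59

€0.59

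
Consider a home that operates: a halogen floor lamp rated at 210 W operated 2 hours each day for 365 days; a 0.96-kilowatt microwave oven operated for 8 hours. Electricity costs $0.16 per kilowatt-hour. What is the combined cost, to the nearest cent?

halogen floor lamp: Runtime = 2 h/day × 365 days = 730 h
halogen floor lamp: 0.21 kW × 730 h = 153.3 kWh
microwave oven: 0.96 kW × 8 h = 7.68 kWh
Total energy = 160.98 kWh
Cost = 160.98 × $0.16 = $25.76

$25.76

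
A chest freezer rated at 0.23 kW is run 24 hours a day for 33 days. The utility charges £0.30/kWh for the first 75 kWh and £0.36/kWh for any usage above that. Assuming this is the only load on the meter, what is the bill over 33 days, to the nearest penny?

Runtime = 24 h × 33 = 792 h
Energy = 0.23 kW × 792 h = 182.16 kWh
Tier 1 (0–75 kWh): 75 × £0.30 = £22.5
Above 75 kWh: 107.16 × £0.36 = £38.5776
Bill = £61.08

£61.08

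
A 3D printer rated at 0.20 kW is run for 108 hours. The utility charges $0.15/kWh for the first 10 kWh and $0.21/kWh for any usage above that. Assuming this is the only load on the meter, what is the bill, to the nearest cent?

$3.94

Energy = 0.2 kW × 108 h = 21.6 kWh
Tier 1 (0–10 kWh): 10 × $0.15 = $1.5
Above 10 kWh: 11.6 × $0.21 = $2.436
Bill = $3.94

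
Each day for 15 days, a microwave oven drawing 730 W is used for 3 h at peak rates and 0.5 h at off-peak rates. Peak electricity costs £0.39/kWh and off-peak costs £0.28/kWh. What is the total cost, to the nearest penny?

£14.34

Peak energy = 0.73 kW × 3 h × 15 = 32.85 kWh
Off-peak energy = 0.73 kW × 0.5 h × 15 = 5.475 kWh
Cost = 32.85 × £0.39 + 5.475 × £0.28 = £12.8115 + £1.533 = £14.34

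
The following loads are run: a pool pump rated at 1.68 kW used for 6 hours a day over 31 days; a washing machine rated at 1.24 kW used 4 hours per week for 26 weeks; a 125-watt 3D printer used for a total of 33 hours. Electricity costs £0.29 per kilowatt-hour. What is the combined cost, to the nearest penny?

pool pump: Runtime = 6 h/day × 31 days = 186 h
pool pump: 1.68 kW × 186 h = 312.48 kWh
washing machine: Runtime = 4 h/week × 26 weeks = 104 h
washing machine: 1.24 kW × 104 h = 128.96 kWh
3D printer: 0.125 kW × 33 h = 4.125 kWh
Total energy = 445.565 kWh
Cost = 445.565 × £0.29 = £129.21

£129.21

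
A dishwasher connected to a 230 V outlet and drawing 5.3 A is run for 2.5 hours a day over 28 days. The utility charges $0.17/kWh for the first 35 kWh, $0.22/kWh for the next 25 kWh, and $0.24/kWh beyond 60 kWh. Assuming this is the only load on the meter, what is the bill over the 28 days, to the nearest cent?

$17.53

Power = 5.3 A × 230 V = 1219 W = 1.219 kW
Runtime = 2.5 h/day × 28 days = 70 h
Energy = 1.219 kW × 70 h = 85.33 kWh
Tier 1 (0–35 kWh): 35 × $0.17 = $5.95
Tier 2 (35–60 kWh): 25 × $0.22 = $5.5
Above 60 kWh: 25.33 × $0.24 = $6.0792
Bill = $17.53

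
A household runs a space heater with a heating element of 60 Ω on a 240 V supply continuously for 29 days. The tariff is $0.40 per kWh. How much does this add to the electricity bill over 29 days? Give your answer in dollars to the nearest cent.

Power = V²/R = 240²/60 = 960 W = 0.96 kW
Runtime = 24 h × 29 = 696 h
Energy = 0.96 kW × 696 h = 668.16 kWh
Cost = 668.16 kWh × $0.40/kWh = $267.26

$267.26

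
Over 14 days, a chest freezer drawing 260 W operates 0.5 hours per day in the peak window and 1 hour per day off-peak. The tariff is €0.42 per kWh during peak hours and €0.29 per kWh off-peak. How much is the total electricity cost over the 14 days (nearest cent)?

€1.82

Peak energy = 0.26 kW × 0.5 h × 14 = 1.82 kWh
Off-peak energy = 0.26 kW × 1 h × 14 = 3.64 kWh
Cost = 1.82 × €0.42 + 3.64 × €0.29 = €0.7644 + €1.0556 = €1.82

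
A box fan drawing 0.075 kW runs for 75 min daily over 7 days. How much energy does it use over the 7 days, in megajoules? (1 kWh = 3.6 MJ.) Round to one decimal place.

2.4 MJ

Runtime = 75 min × 7 = 525 min = 8.75 h
Energy = 0.075 kW × 8.75 h = 0.65625 kWh
= 0.65625 × 3.6 MJ = 2.4 MJ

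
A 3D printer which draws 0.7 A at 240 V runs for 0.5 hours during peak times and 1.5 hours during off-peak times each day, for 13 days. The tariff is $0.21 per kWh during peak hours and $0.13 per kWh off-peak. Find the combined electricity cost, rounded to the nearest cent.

Power = 0.7 A × 240 V = 168 W = 0.168 kW
Peak energy = 0.168 kW × 0.5 h × 13 = 1.092 kWh
Off-peak energy = 0.168 kW × 1.5 h × 13 = 3.276 kWh
Cost = 1.092 × $0.21 + 3.276 × $0.13 = $0.22932 + $0.42588 = $0.66

$0.66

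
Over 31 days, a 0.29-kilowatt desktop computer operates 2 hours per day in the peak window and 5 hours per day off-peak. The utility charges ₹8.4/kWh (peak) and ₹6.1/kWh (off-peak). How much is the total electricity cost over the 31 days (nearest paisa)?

Peak energy = 0.29 kW × 2 h × 31 = 17.98 kWh
Off-peak energy = 0.29 kW × 5 h × 31 = 44.95 kWh
Cost = 17.98 × ₹8.4 + 44.95 × ₹6.1 = ₹151.032 + ₹274.195 = ₹425.23

₹425.23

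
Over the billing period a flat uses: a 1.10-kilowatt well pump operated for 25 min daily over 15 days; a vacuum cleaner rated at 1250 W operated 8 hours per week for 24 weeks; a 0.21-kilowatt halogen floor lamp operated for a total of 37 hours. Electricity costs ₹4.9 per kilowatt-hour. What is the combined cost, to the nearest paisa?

well pump: Runtime = 25 min × 15 = 375 min = 6.25 h
well pump: 1.1 kW × 6.25 h = 6.875 kWh
vacuum cleaner: Runtime = 8 h/week × 24 weeks = 192 h
vacuum cleaner: 1.25 kW × 192 h = 240 kWh
halogen floor lamp: 0.21 kW × 37 h = 7.77 kWh
Total energy = 254.645 kWh
Cost = 254.645 × ₹4.9 = ₹1247.76

₹1247.76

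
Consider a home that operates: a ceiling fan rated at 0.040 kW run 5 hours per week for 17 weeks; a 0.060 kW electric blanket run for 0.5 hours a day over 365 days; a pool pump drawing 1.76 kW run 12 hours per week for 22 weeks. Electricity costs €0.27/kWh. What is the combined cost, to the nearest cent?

ceiling fan: Runtime = 5 h/week × 17 weeks = 85 h
ceiling fan: 0.04 kW × 85 h = 3.4 kWh
electric blanket: Runtime = 0.5 h/day × 365 days = 182.5 h
electric blanket: 0.06 kW × 182.5 h = 10.95 kWh
pool pump: Runtime = 12 h/week × 22 weeks = 264 h
pool pump: 1.76 kW × 264 h = 464.64 kWh
Total energy = 478.99 kWh
Cost = 478.99 × €0.27 = €129.33

€129.33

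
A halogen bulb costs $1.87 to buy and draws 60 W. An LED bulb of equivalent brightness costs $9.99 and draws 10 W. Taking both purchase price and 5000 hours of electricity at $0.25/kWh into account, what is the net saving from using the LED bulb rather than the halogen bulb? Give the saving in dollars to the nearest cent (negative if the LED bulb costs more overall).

$54.38

halogen bulb: $1.87 + (60/1000) kW × 5000 h × $0.25 = $1.87 + $75 = $76.87
LED bulb: $9.99 + (10/1000) kW × 5000 h × $0.25 = $9.99 + $12.5 = $22.49
Saving = $76.87 − $22.49 = $54.38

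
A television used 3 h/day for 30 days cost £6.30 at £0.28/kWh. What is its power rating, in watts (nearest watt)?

250 W

Energy = £6.30 ÷ £0.28/kWh = 22.5 kWh
Runtime = 3 h/day × 30 days = 90 h
Power = 22.5 kWh ÷ 90 h = 0.25 kW = 250 W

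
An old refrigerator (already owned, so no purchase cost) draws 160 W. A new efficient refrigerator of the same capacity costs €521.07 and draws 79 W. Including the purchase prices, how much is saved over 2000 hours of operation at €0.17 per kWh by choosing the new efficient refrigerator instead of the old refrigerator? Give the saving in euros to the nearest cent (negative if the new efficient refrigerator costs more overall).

old refrigerator: €0.00 + (160/1000) kW × 2000 h × €0.17 = €0.00 + €54.4 = €54.4
new efficient refrigerator: €521.07 + (79/1000) kW × 2000 h × €0.17 = €521.07 + €26.86 = €547.93
Saving = €54.4 − €547.93 = −€493.53

-€493.53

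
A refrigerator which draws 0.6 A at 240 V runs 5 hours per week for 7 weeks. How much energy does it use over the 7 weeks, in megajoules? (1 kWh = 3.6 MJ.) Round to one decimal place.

Power = 0.6 A × 240 V = 144 W = 0.144 kW
Runtime = 5 h/week × 7 weeks = 35 h
Energy = 0.144 kW × 35 h = 5.04 kWh
= 5.04 × 3.6 MJ = 18.1 MJ

18.1 MJ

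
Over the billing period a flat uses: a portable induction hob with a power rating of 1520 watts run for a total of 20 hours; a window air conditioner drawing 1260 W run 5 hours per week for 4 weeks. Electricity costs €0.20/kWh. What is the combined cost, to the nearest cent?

portable induction hob: 1.52 kW × 20 h = 30.4 kWh
window air conditioner: Runtime = 5 h/week × 4 weeks = 20 h
window air conditioner: 1.26 kW × 20 h = 25.2 kWh
Total energy = 55.6 kWh
Cost = 55.6 × €0.20 = €11.12

€11.12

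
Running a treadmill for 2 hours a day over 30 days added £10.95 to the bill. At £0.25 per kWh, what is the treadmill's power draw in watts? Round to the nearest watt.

Energy = £10.95 ÷ £0.25/kWh = 43.8 kWh
Runtime = 2 h/day × 30 days = 60 h
Power = 43.8 kWh ÷ 60 h = 0.73 kW = 730 W

730 W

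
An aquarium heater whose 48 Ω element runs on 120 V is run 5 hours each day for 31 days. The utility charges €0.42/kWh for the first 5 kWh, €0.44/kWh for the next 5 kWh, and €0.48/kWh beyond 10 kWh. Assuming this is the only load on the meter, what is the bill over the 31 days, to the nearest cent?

Power = V²/R = 120²/48 = 300 W = 0.3 kW
Runtime = 5 h/day × 31 days = 155 h
Energy = 0.3 kW × 155 h = 46.5 kWh
Tier 1 (0–5 kWh): 5 × €0.42 = €2.1
Tier 2 (5–10 kWh): 5 × €0.44 = €2.2
Above 10 kWh: 36.5 × €0.48 = €17.52
Bill = €21.82

€21.82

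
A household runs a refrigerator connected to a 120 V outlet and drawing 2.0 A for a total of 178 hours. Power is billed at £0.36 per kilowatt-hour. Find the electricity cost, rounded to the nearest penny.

£15.38

Power = 2.0 A × 120 V = 240 W = 0.24 kW
Energy = 0.24 kW × 178 h = 42.72 kWh
Cost = 42.72 kWh × £0.36/kWh = £15.38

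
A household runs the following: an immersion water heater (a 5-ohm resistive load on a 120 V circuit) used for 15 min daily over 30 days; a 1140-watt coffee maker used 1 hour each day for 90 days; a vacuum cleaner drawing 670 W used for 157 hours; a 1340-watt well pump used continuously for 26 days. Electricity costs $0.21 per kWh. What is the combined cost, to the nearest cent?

$223.77

immersion water heater: Power = V²/R = 120²/5 = 2880 W = 2.88 kW
immersion water heater: Runtime = 15 min × 30 = 450 min = 7.5 h
immersion water heater: 2.88 kW × 7.5 h = 21.6 kWh
coffee maker: Runtime = 1 h/day × 90 days = 90 h
coffee maker: 1.14 kW × 90 h = 102.6 kWh
vacuum cleaner: 0.67 kW × 157 h = 105.19 kWh
well pump: Runtime = 24 h × 26 = 624 h
well pump: 1.34 kW × 624 h = 836.16 kWh
Total energy = 1065.55 kWh
Cost = 1065.55 × $0.21 = $223.77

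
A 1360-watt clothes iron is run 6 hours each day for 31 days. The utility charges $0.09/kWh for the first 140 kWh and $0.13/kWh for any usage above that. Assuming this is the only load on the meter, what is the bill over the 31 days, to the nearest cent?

$27.28

Runtime = 6 h/day × 31 days = 186 h
Energy = 1.36 kW × 186 h = 252.96 kWh
Tier 1 (0–140 kWh): 140 × $0.09 = $12.6
Above 140 kWh: 112.96 × $0.13 = $14.6848
Bill = $27.28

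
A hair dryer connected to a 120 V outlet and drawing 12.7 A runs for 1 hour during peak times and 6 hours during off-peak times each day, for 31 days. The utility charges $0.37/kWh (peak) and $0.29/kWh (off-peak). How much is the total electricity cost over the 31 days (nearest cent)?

Power = 12.7 A × 120 V = 1524 W = 1.524 kW
Peak energy = 1.524 kW × 1 h × 31 = 47.244 kWh
Off-peak energy = 1.524 kW × 6 h × 31 = 283.464 kWh
Cost = 47.244 × $0.37 + 283.464 × $0.29 = $17.48028 + $82.20456 = $99.68

$99.68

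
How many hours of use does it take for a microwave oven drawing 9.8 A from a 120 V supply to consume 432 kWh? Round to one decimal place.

Power = 9.8 A × 120 V = 1176 W = 1.176 kW
Hours = 432 kWh ÷ 1.176 kW = 367.3 h

367.3 h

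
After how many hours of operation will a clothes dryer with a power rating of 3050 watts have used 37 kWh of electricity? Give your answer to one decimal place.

Hours = 37 kWh ÷ 3.05 kW = 12.1 h

12.1 h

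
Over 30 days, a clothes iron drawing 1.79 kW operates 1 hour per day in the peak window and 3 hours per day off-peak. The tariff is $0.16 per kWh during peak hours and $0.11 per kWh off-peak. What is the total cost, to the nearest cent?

Peak energy = 1.79 kW × 1 h × 30 = 53.7 kWh
Off-peak energy = 1.79 kW × 3 h × 30 = 161.1 kWh
Cost = 53.7 × $0.16 + 161.1 × $0.11 = $8.592 + $17.721 = $26.31

$26.31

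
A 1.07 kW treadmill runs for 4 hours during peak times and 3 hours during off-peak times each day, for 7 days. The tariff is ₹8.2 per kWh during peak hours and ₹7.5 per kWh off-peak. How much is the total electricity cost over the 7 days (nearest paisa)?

₹414.20

Peak energy = 1.07 kW × 4 h × 7 = 29.96 kWh
Off-peak energy = 1.07 kW × 3 h × 7 = 22.47 kWh
Cost = 29.96 × ₹8.2 + 22.47 × ₹7.5 = ₹245.672 + ₹168.525 = ₹414.20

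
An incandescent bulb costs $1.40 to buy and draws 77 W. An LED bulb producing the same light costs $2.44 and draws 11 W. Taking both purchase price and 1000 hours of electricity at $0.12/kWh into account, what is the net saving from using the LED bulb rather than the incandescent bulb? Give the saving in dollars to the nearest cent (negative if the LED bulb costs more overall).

$6.88

incandescent bulb: $1.40 + (77/1000) kW × 1000 h × $0.12 = $1.40 + $9.24 = $10.64
LED bulb: $2.44 + (11/1000) kW × 1000 h × $0.12 = $2.44 + $1.32 = $3.76
Saving = $10.64 − $3.76 = $6.88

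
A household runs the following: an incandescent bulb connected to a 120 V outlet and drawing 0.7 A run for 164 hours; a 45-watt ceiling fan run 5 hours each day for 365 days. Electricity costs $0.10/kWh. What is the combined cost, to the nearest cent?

incandescent bulb: Power = 0.7 A × 120 V = 84 W = 0.084 kW
incandescent bulb: 0.084 kW × 164 h = 13.776 kWh
ceiling fan: Runtime = 5 h/day × 365 days = 1825 h
ceiling fan: 0.045 kW × 1825 h = 82.125 kWh
Total energy = 95.901 kWh
Cost = 95.901 × $0.10 = $9.59

$9.59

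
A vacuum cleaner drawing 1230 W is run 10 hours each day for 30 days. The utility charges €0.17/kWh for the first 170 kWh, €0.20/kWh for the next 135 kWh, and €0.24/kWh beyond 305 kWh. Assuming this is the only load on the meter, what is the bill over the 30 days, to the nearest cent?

Runtime = 10 h/day × 30 days = 300 h
Energy = 1.23 kW × 300 h = 369 kWh
Tier 1 (0–170 kWh): 170 × €0.17 = €28.9
Tier 2 (170–305 kWh): 135 × €0.20 = €27
Above 305 kWh: 64 × €0.24 = €15.36
Bill = €71.26

€71.26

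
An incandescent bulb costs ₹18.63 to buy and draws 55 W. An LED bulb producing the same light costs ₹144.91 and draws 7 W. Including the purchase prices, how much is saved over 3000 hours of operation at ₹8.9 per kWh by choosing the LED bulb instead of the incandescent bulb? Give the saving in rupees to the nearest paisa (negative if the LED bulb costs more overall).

incandescent bulb: ₹18.63 + (55/1000) kW × 3000 h × ₹8.9 = ₹18.63 + ₹1468.5 = ₹1487.13
LED bulb: ₹144.91 + (7/1000) kW × 3000 h × ₹8.9 = ₹144.91 + ₹186.9 = ₹331.81
Saving = ₹1487.13 − ₹331.81 = ₹1155.32

₹1155.32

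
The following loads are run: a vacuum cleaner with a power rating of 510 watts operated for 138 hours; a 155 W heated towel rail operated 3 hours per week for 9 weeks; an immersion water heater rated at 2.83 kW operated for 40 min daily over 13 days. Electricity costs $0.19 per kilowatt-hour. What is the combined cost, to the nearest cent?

$18.83

vacuum cleaner: 0.51 kW × 138 h = 70.38 kWh
heated towel rail: Runtime = 3 h/week × 9 weeks = 27 h
heated towel rail: 0.155 kW × 27 h = 4.185 kWh
immersion water heater: Runtime = 40 min × 13 = 520 min = 8.666666… h
immersion water heater: 2.83 kW × 8.666666… h = 24.526666… kWh
Total energy = 99.091666… kWh
Cost = 99.091666… × $0.19 = $18.83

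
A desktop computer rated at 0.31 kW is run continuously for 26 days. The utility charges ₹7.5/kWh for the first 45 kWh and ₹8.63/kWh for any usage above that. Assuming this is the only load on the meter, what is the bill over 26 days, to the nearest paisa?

Runtime = 24 h × 26 = 624 h
Energy = 0.31 kW × 624 h = 193.44 kWh
Tier 1 (0–45 kWh): 45 × ₹7.5 = ₹337.5
Above 45 kWh: 148.44 × ₹8.63 = ₹1281.0372
Bill = ₹1618.54

₹1618.54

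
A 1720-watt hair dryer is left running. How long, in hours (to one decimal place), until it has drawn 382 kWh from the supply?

222.1 h

Hours = 382 kWh ÷ 1.72 kW = 222.1 h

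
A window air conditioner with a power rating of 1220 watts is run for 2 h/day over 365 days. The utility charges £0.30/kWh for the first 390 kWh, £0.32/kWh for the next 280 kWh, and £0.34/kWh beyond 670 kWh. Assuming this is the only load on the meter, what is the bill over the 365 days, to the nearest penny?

Runtime = 2 h/day × 365 days = 730 h
Energy = 1.22 kW × 730 h = 890.6 kWh
Tier 1 (0–390 kWh): 390 × £0.30 = £117
Tier 2 (390–670 kWh): 280 × £0.32 = £89.6
Above 670 kWh: 220.6 × £0.34 = £75.004
Bill = £281.60

£281.60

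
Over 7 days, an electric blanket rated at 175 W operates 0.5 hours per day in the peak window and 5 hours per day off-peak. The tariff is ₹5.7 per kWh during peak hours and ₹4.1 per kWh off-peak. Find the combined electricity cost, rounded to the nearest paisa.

Peak energy = 0.175 kW × 0.5 h × 7 = 0.6125 kWh
Off-peak energy = 0.175 kW × 5 h × 7 = 6.125 kWh
Cost = 0.6125 × ₹5.7 + 6.125 × ₹4.1 = ₹3.49125 + ₹25.1125 = ₹28.60

₹28.60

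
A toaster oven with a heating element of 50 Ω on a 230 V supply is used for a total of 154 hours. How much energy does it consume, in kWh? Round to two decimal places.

Power = V²/R = 230²/50 = 1058 W = 1.058 kW
Energy = 1.058 kW × 154 h = 162.932 kWh ≈ 162.93 kWh

162.93 kWh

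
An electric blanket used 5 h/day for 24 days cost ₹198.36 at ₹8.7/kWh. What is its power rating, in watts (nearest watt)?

Energy = ₹198.36 ÷ ₹8.7/kWh = 22.8 kWh
Runtime = 5 h/day × 24 days = 120 h
Power = 22.8 kWh ÷ 120 h = 0.19 kW = 190 W

190 W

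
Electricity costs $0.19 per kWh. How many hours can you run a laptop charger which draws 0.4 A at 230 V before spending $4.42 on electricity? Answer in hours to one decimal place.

252.9 h

Power = 0.4 A × 230 V = 92 W = 0.092 kW
Energy available = $4.42 ÷ $0.19/kWh = 23.2632 kWh
Hours = 23.2632 kWh ÷ 0.092 kW = 252.9 h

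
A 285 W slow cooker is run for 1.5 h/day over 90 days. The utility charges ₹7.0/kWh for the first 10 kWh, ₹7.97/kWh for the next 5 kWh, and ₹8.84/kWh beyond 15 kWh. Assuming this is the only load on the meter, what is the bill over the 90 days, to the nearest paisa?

₹317.37

Runtime = 1.5 h/day × 90 days = 135 h
Energy = 0.285 kW × 135 h = 38.475 kWh
Tier 1 (0–10 kWh): 10 × ₹7.0 = ₹70
Tier 2 (10–15 kWh): 5 × ₹7.97 = ₹39.85
Above 15 kWh: 23.475 × ₹8.84 = ₹207.519
Bill = ₹317.37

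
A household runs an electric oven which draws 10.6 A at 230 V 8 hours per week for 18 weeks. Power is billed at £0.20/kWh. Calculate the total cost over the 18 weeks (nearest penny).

£70.21

Power = 10.6 A × 230 V = 2438 W = 2.438 kW
Runtime = 8 h/week × 18 weeks = 144 h
Energy = 2.438 kW × 144 h = 351.072 kWh
Cost = 351.072 kWh × £0.20/kWh = £70.21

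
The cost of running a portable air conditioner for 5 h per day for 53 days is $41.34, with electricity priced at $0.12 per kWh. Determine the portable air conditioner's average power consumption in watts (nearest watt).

Energy = $41.34 ÷ $0.12/kWh = 344.5 kWh
Runtime = 5 h/day × 53 days = 265 h
Power = 344.5 kWh ÷ 265 h = 1.3 kW = 1300 W

1300 W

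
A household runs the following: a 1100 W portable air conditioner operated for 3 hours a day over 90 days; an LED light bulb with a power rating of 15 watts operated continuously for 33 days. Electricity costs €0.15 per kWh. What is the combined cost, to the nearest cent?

€46.33

portable air conditioner: Runtime = 3 h/day × 90 days = 270 h
portable air conditioner: 1.1 kW × 270 h = 297 kWh
LED light bulb: Runtime = 24 h × 33 = 792 h
LED light bulb: 0.015 kW × 792 h = 11.88 kWh
Total energy = 308.88 kWh
Cost = 308.88 × €0.15 = €46.33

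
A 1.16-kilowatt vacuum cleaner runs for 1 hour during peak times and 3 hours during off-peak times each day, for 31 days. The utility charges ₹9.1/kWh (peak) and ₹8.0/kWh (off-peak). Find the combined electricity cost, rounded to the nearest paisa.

Peak energy = 1.16 kW × 1 h × 31 = 35.96 kWh
Off-peak energy = 1.16 kW × 3 h × 31 = 107.88 kWh
Cost = 35.96 × ₹9.1 + 107.88 × ₹8.0 = ₹327.236 + ₹863.04 = ₹1190.28

₹1190.28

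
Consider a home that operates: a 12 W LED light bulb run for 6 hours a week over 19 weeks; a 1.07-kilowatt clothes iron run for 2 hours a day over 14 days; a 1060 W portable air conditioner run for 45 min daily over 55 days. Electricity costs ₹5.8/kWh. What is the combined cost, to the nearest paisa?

₹435.31

LED light bulb: Runtime = 6 h/week × 19 weeks = 114 h
LED light bulb: 0.012 kW × 114 h = 1.368 kWh
clothes iron: Runtime = 2 h/day × 14 days = 28 h
clothes iron: 1.07 kW × 28 h = 29.96 kWh
portable air conditioner: Runtime = 45 min × 55 = 2475 min = 41.25 h
portable air conditioner: 1.06 kW × 41.25 h = 43.725 kWh
Total energy = 75.053 kWh
Cost = 75.053 × ₹5.8 = ₹435.31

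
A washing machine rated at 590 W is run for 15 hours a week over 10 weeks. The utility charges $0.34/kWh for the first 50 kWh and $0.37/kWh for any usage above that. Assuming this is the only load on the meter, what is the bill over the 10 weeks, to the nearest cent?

Runtime = 15 h/week × 10 weeks = 150 h
Energy = 0.59 kW × 150 h = 88.5 kWh
Tier 1 (0–50 kWh): 50 × $0.34 = $17
Above 50 kWh: 38.5 × $0.37 = $14.245
Bill = $31.25

$31.25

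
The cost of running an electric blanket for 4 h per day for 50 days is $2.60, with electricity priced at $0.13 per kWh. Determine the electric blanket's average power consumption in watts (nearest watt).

100 W

Energy = $2.60 ÷ $0.13/kWh = 20 kWh
Runtime = 4 h/day × 50 days = 200 h
Power = 20 kWh ÷ 200 h = 0.1 kW = 100 W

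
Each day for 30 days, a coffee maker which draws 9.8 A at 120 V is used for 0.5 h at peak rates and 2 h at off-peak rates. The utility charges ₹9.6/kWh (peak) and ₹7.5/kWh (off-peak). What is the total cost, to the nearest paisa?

Power = 9.8 A × 120 V = 1176 W = 1.176 kW
Peak energy = 1.176 kW × 0.5 h × 30 = 17.64 kWh
Off-peak energy = 1.176 kW × 2 h × 30 = 70.56 kWh
Cost = 17.64 × ₹9.6 + 70.56 × ₹7.5 = ₹169.344 + ₹529.2 = ₹698.54

₹698.54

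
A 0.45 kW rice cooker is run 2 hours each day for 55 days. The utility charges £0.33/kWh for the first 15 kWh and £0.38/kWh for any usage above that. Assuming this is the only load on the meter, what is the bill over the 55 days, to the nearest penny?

£18.06

Runtime = 2 h/day × 55 days = 110 h
Energy = 0.45 kW × 110 h = 49.5 kWh
Tier 1 (0–15 kWh): 15 × £0.33 = £4.95
Above 15 kWh: 34.5 × £0.38 = £13.11
Bill = £18.06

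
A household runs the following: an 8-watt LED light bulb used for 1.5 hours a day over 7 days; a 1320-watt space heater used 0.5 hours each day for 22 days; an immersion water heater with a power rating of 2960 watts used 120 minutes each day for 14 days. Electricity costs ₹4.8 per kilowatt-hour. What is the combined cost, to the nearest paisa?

₹467.92

LED light bulb: Runtime = 1.5 h/day × 7 days = 10.5 h
LED light bulb: 0.008 kW × 10.5 h = 0.084 kWh
space heater: Runtime = 0.5 h/day × 22 days = 11 h
space heater: 1.32 kW × 11 h = 14.52 kWh
immersion water heater: Runtime = 120 min × 14 = 1680 min = 28 h
immersion water heater: 2.96 kW × 28 h = 82.88 kWh
Total energy = 97.484 kWh
Cost = 97.484 × ₹4.8 = ₹467.92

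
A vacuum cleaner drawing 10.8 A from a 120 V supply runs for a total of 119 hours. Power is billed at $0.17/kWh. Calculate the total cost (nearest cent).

$26.22

Power = 10.8 A × 120 V = 1296 W = 1.296 kW
Energy = 1.296 kW × 119 h = 154.224 kWh
Cost = 154.224 kWh × $0.17/kWh = $26.22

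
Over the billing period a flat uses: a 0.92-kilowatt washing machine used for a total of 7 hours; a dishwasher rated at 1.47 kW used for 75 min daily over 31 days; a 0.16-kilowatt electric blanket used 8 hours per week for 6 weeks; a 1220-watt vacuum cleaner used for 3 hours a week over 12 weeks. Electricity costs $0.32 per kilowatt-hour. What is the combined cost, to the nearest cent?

$36.80

washing machine: 0.92 kW × 7 h = 6.44 kWh
dishwasher: Runtime = 75 min × 31 = 2325 min = 38.75 h
dishwasher: 1.47 kW × 38.75 h = 56.9625 kWh
electric blanket: Runtime = 8 h/week × 6 weeks = 48 h
electric blanket: 0.16 kW × 48 h = 7.68 kWh
vacuum cleaner: Runtime = 3 h/week × 12 weeks = 36 h
vacuum cleaner: 1.22 kW × 36 h = 43.92 kWh
Total energy = 115.0025 kWh
Cost = 115.0025 × $0.32 = $36.80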